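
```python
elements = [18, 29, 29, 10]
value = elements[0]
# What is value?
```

Trace (tracking value):
elements = [18, 29, 29, 10]  # -> elements = [18, 29, 29, 10]
value = elements[0]  # -> value = 18

Answer: 18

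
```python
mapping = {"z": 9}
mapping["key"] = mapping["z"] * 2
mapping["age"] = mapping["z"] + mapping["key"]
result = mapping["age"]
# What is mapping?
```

Trace (tracking mapping):
mapping = {'z': 9}  # -> mapping = {'z': 9}
mapping['key'] = mapping['z'] * 2  # -> mapping = {'z': 9, 'key': 18}
mapping['age'] = mapping['z'] + mapping['key']  # -> mapping = {'z': 9, 'key': 18, 'age': 27}
result = mapping['age']  # -> result = 27

Answer: {'z': 9, 'key': 18, 'age': 27}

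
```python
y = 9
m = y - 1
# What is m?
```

Trace (tracking m):
y = 9  # -> y = 9
m = y - 1  # -> m = 8

Answer: 8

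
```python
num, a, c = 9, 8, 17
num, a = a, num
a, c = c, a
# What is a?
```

Trace (tracking a):
num, a, c = (9, 8, 17)  # -> num = 9, a = 8, c = 17
num, a = (a, num)  # -> num = 8, a = 9
a, c = (c, a)  # -> a = 17, c = 9

Answer: 17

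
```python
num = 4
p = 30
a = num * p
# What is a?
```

Answer: 120

Derivation:
Trace (tracking a):
num = 4  # -> num = 4
p = 30  # -> p = 30
a = num * p  # -> a = 120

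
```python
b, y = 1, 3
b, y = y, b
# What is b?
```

Answer: 3

Derivation:
Trace (tracking b):
b, y = (1, 3)  # -> b = 1, y = 3
b, y = (y, b)  # -> b = 3, y = 1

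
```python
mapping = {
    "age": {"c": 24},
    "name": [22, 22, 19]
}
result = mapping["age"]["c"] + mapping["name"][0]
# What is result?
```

Answer: 46

Derivation:
Trace (tracking result):
mapping = {'age': {'c': 24}, 'name': [22, 22, 19]}  # -> mapping = {'age': {'c': 24}, 'name': [22, 22, 19]}
result = mapping['age']['c'] + mapping['name'][0]  # -> result = 46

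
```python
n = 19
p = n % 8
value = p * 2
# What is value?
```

Trace (tracking value):
n = 19  # -> n = 19
p = n % 8  # -> p = 3
value = p * 2  # -> value = 6

Answer: 6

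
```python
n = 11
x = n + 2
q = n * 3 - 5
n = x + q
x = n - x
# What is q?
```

Answer: 28

Derivation:
Trace (tracking q):
n = 11  # -> n = 11
x = n + 2  # -> x = 13
q = n * 3 - 5  # -> q = 28
n = x + q  # -> n = 41
x = n - x  # -> x = 28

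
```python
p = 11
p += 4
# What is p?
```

Trace (tracking p):
p = 11  # -> p = 11
p += 4  # -> p = 15

Answer: 15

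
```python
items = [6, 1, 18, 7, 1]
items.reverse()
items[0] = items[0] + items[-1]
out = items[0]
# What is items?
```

Trace (tracking items):
items = [6, 1, 18, 7, 1]  # -> items = [6, 1, 18, 7, 1]
items.reverse()  # -> items = [1, 7, 18, 1, 6]
items[0] = items[0] + items[-1]  # -> items = [7, 7, 18, 1, 6]
out = items[0]  # -> out = 7

Answer: [7, 7, 18, 1, 6]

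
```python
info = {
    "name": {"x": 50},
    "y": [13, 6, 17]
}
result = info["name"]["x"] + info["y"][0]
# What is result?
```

Answer: 63

Derivation:
Trace (tracking result):
info = {'name': {'x': 50}, 'y': [13, 6, 17]}  # -> info = {'name': {'x': 50}, 'y': [13, 6, 17]}
result = info['name']['x'] + info['y'][0]  # -> result = 63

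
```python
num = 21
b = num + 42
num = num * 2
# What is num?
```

Trace (tracking num):
num = 21  # -> num = 21
b = num + 42  # -> b = 63
num = num * 2  # -> num = 42

Answer: 42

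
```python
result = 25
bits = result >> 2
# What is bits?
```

Answer: 6

Derivation:
Trace (tracking bits):
result = 25  # -> result = 25
bits = result >> 2  # -> bits = 6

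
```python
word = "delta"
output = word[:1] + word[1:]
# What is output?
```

Trace (tracking output):
word = 'delta'  # -> word = 'delta'
output = word[:1] + word[1:]  # -> output = 'delta'

Answer: 'delta'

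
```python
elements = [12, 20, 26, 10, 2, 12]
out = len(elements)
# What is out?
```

Trace (tracking out):
elements = [12, 20, 26, 10, 2, 12]  # -> elements = [12, 20, 26, 10, 2, 12]
out = len(elements)  # -> out = 6

Answer: 6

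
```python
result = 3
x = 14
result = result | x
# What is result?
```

Trace (tracking result):
result = 3  # -> result = 3
x = 14  # -> x = 14
result = result | x  # -> result = 15

Answer: 15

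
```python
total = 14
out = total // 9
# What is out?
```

Answer: 1

Derivation:
Trace (tracking out):
total = 14  # -> total = 14
out = total // 9  # -> out = 1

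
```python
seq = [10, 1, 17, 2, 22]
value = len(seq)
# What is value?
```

Answer: 5

Derivation:
Trace (tracking value):
seq = [10, 1, 17, 2, 22]  # -> seq = [10, 1, 17, 2, 22]
value = len(seq)  # -> value = 5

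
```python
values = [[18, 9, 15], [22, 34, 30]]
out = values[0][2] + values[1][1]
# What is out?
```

Answer: 49

Derivation:
Trace (tracking out):
values = [[18, 9, 15], [22, 34, 30]]  # -> values = [[18, 9, 15], [22, 34, 30]]
out = values[0][2] + values[1][1]  # -> out = 49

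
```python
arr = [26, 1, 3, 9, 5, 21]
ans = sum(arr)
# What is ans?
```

Trace (tracking ans):
arr = [26, 1, 3, 9, 5, 21]  # -> arr = [26, 1, 3, 9, 5, 21]
ans = sum(arr)  # -> ans = 65

Answer: 65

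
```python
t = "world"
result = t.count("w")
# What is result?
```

Trace (tracking result):
t = 'world'  # -> t = 'world'
result = t.count('w')  # -> result = 1

Answer: 1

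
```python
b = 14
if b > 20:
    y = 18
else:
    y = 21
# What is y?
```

Answer: 21

Derivation:
Trace (tracking y):
b = 14  # -> b = 14
if b > 20:  # condition is False
else:
    y = 21  # -> y = 21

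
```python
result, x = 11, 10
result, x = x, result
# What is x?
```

Trace (tracking x):
result, x = (11, 10)  # -> result = 11, x = 10
result, x = (x, result)  # -> result = 10, x = 11

Answer: 11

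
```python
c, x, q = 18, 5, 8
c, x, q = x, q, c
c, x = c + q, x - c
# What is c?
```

Trace (tracking c):
c, x, q = (18, 5, 8)  # -> c = 18, x = 5, q = 8
c, x, q = (x, q, c)  # -> c = 5, x = 8, q = 18
c, x = (c + q, x - c)  # -> c = 23, x = 3

Answer: 23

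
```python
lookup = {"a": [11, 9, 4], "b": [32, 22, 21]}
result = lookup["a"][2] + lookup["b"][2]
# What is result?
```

Trace (tracking result):
lookup = {'a': [11, 9, 4], 'b': [32, 22, 21]}  # -> lookup = {'a': [11, 9, 4], 'b': [32, 22, 21]}
result = lookup['a'][2] + lookup['b'][2]  # -> result = 25

Answer: 25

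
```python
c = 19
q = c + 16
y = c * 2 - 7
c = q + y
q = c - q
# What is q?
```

Answer: 31

Derivation:
Trace (tracking q):
c = 19  # -> c = 19
q = c + 16  # -> q = 35
y = c * 2 - 7  # -> y = 31
c = q + y  # -> c = 66
q = c - q  # -> q = 31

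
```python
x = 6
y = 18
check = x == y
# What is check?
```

Answer: False

Derivation:
Trace (tracking check):
x = 6  # -> x = 6
y = 18  # -> y = 18
check = x == y  # -> check = False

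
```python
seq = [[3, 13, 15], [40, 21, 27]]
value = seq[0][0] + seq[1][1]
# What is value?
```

Answer: 24

Derivation:
Trace (tracking value):
seq = [[3, 13, 15], [40, 21, 27]]  # -> seq = [[3, 13, 15], [40, 21, 27]]
value = seq[0][0] + seq[1][1]  # -> value = 24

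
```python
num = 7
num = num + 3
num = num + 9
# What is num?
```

Trace (tracking num):
num = 7  # -> num = 7
num = num + 3  # -> num = 10
num = num + 9  # -> num = 19

Answer: 19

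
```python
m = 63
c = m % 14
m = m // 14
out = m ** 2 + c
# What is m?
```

Trace (tracking m):
m = 63  # -> m = 63
c = m % 14  # -> c = 7
m = m // 14  # -> m = 4
out = m ** 2 + c  # -> out = 23

Answer: 4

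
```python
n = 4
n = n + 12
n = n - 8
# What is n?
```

Trace (tracking n):
n = 4  # -> n = 4
n = n + 12  # -> n = 16
n = n - 8  # -> n = 8

Answer: 8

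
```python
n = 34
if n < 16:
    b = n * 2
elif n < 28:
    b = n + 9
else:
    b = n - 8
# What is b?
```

Trace (tracking b):
n = 34  # -> n = 34
if n < 16:  # condition is False
elif n < 28:  # condition is False
else:
    b = n - 8  # -> b = 26

Answer: 26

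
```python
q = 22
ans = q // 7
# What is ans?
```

Trace (tracking ans):
q = 22  # -> q = 22
ans = q // 7  # -> ans = 3

Answer: 3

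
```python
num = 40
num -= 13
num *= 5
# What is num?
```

Answer: 135

Derivation:
Trace (tracking num):
num = 40  # -> num = 40
num -= 13  # -> num = 27
num *= 5  # -> num = 135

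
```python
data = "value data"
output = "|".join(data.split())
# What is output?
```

Answer: 'value|data'

Derivation:
Trace (tracking output):
data = 'value data'  # -> data = 'value data'
output = '|'.join(data.split())  # -> output = 'value|data'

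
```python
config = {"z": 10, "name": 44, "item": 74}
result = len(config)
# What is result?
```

Trace (tracking result):
config = {'z': 10, 'name': 44, 'item': 74}  # -> config = {'z': 10, 'name': 44, 'item': 74}
result = len(config)  # -> result = 3

Answer: 3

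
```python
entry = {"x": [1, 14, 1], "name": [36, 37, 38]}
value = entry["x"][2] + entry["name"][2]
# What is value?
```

Answer: 39

Derivation:
Trace (tracking value):
entry = {'x': [1, 14, 1], 'name': [36, 37, 38]}  # -> entry = {'x': [1, 14, 1], 'name': [36, 37, 38]}
value = entry['x'][2] + entry['name'][2]  # -> value = 39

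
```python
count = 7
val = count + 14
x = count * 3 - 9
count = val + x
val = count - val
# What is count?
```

Trace (tracking count):
count = 7  # -> count = 7
val = count + 14  # -> val = 21
x = count * 3 - 9  # -> x = 12
count = val + x  # -> count = 33
val = count - val  # -> val = 12

Answer: 33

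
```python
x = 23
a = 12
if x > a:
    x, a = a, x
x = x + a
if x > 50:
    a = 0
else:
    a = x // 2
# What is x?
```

Answer: 35

Derivation:
Trace (tracking x):
x = 23  # -> x = 23
a = 12  # -> a = 12
if x > a:  # condition is True
    x, a = (a, x)  # -> x = 12, a = 23
x = x + a  # -> x = 35
if x > 50:  # condition is False
else:
    a = x // 2  # -> a = 17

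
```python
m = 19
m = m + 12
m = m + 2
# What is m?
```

Answer: 33

Derivation:
Trace (tracking m):
m = 19  # -> m = 19
m = m + 12  # -> m = 31
m = m + 2  # -> m = 33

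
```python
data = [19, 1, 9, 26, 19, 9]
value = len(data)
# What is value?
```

Trace (tracking value):
data = [19, 1, 9, 26, 19, 9]  # -> data = [19, 1, 9, 26, 19, 9]
value = len(data)  # -> value = 6

Answer: 6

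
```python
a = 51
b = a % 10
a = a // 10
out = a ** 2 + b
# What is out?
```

Trace (tracking out):
a = 51  # -> a = 51
b = a % 10  # -> b = 1
a = a // 10  # -> a = 5
out = a ** 2 + b  # -> out = 26

Answer: 26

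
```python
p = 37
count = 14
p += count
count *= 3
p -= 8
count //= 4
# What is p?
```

Answer: 43

Derivation:
Trace (tracking p):
p = 37  # -> p = 37
count = 14  # -> count = 14
p += count  # -> p = 51
count *= 3  # -> count = 42
p -= 8  # -> p = 43
count //= 4  # -> count = 10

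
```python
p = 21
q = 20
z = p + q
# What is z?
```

Trace (tracking z):
p = 21  # -> p = 21
q = 20  # -> q = 20
z = p + q  # -> z = 41

Answer: 41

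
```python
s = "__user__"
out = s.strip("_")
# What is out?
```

Answer: 'user'

Derivation:
Trace (tracking out):
s = '__user__'  # -> s = '__user__'
out = s.strip('_')  # -> out = 'user'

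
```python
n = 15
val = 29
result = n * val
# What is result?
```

Answer: 435

Derivation:
Trace (tracking result):
n = 15  # -> n = 15
val = 29  # -> val = 29
result = n * val  # -> result = 435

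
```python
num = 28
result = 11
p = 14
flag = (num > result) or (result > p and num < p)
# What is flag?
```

Trace (tracking flag):
num = 28  # -> num = 28
result = 11  # -> result = 11
p = 14  # -> p = 14
flag = num > result or (result > p and num < p)  # -> flag = True

Answer: True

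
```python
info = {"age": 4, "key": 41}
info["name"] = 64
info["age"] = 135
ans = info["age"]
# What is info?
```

Trace (tracking info):
info = {'age': 4, 'key': 41}  # -> info = {'age': 4, 'key': 41}
info['name'] = 64  # -> info = {'age': 4, 'key': 41, 'name': 64}
info['age'] = 135  # -> info = {'age': 135, 'key': 41, 'name': 64}
ans = info['age']  # -> ans = 135

Answer: {'age': 135, 'key': 41, 'name': 64}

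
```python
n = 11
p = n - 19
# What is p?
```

Answer: -8

Derivation:
Trace (tracking p):
n = 11  # -> n = 11
p = n - 19  # -> p = -8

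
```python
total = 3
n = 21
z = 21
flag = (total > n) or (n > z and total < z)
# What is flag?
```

Trace (tracking flag):
total = 3  # -> total = 3
n = 21  # -> n = 21
z = 21  # -> z = 21
flag = total > n or (n > z and total < z)  # -> flag = False

Answer: False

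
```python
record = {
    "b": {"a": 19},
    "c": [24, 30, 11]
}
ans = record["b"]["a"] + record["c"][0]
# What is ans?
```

Answer: 43

Derivation:
Trace (tracking ans):
record = {'b': {'a': 19}, 'c': [24, 30, 11]}  # -> record = {'b': {'a': 19}, 'c': [24, 30, 11]}
ans = record['b']['a'] + record['c'][0]  # -> ans = 43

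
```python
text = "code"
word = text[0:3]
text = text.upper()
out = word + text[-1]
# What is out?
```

Answer: 'codE'

Derivation:
Trace (tracking out):
text = 'code'  # -> text = 'code'
word = text[0:3]  # -> word = 'cod'
text = text.upper()  # -> text = 'CODE'
out = word + text[-1]  # -> out = 'codE'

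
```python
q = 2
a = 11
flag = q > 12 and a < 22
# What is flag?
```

Answer: False

Derivation:
Trace (tracking flag):
q = 2  # -> q = 2
a = 11  # -> a = 11
flag = q > 12 and a < 22  # -> flag = False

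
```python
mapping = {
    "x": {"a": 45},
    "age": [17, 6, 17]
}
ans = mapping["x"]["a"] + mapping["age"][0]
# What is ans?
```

Answer: 62

Derivation:
Trace (tracking ans):
mapping = {'x': {'a': 45}, 'age': [17, 6, 17]}  # -> mapping = {'x': {'a': 45}, 'age': [17, 6, 17]}
ans = mapping['x']['a'] + mapping['age'][0]  # -> ans = 62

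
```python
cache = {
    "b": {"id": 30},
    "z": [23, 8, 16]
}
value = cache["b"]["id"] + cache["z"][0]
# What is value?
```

Answer: 53

Derivation:
Trace (tracking value):
cache = {'b': {'id': 30}, 'z': [23, 8, 16]}  # -> cache = {'b': {'id': 30}, 'z': [23, 8, 16]}
value = cache['b']['id'] + cache['z'][0]  # -> value = 53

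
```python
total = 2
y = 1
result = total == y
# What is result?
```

Trace (tracking result):
total = 2  # -> total = 2
y = 1  # -> y = 1
result = total == y  # -> result = False

Answer: False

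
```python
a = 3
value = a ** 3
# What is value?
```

Answer: 27

Derivation:
Trace (tracking value):
a = 3  # -> a = 3
value = a ** 3  # -> value = 27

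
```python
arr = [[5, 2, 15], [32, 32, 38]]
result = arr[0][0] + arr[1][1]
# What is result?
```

Answer: 37

Derivation:
Trace (tracking result):
arr = [[5, 2, 15], [32, 32, 38]]  # -> arr = [[5, 2, 15], [32, 32, 38]]
result = arr[0][0] + arr[1][1]  # -> result = 37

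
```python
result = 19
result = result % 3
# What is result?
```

Trace (tracking result):
result = 19  # -> result = 19
result = result % 3  # -> result = 1

Answer: 1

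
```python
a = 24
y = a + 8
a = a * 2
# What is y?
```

Answer: 32

Derivation:
Trace (tracking y):
a = 24  # -> a = 24
y = a + 8  # -> y = 32
a = a * 2  # -> a = 48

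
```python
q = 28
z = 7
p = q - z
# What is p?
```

Trace (tracking p):
q = 28  # -> q = 28
z = 7  # -> z = 7
p = q - z  # -> p = 21

Answer: 21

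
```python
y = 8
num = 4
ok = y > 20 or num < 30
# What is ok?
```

Answer: True

Derivation:
Trace (tracking ok):
y = 8  # -> y = 8
num = 4  # -> num = 4
ok = y > 20 or num < 30  # -> ok = True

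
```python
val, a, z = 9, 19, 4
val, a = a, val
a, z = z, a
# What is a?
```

Trace (tracking a):
val, a, z = (9, 19, 4)  # -> val = 9, a = 19, z = 4
val, a = (a, val)  # -> val = 19, a = 9
a, z = (z, a)  # -> a = 4, z = 9

Answer: 4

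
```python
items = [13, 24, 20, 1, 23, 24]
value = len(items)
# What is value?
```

Trace (tracking value):
items = [13, 24, 20, 1, 23, 24]  # -> items = [13, 24, 20, 1, 23, 24]
value = len(items)  # -> value = 6

Answer: 6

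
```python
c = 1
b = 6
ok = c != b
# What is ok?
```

Answer: True

Derivation:
Trace (tracking ok):
c = 1  # -> c = 1
b = 6  # -> b = 6
ok = c != b  # -> ok = True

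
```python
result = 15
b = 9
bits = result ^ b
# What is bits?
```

Trace (tracking bits):
result = 15  # -> result = 15
b = 9  # -> b = 9
bits = result ^ b  # -> bits = 6

Answer: 6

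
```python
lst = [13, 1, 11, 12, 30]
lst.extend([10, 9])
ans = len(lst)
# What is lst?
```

Answer: [13, 1, 11, 12, 30, 10, 9]

Derivation:
Trace (tracking lst):
lst = [13, 1, 11, 12, 30]  # -> lst = [13, 1, 11, 12, 30]
lst.extend([10, 9])  # -> lst = [13, 1, 11, 12, 30, 10, 9]
ans = len(lst)  # -> ans = 7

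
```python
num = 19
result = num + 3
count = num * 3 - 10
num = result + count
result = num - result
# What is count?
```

Trace (tracking count):
num = 19  # -> num = 19
result = num + 3  # -> result = 22
count = num * 3 - 10  # -> count = 47
num = result + count  # -> num = 69
result = num - result  # -> result = 47

Answer: 47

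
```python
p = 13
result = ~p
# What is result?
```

Trace (tracking result):
p = 13  # -> p = 13
result = ~p  # -> result = -14

Answer: -14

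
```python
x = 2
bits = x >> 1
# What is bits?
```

Trace (tracking bits):
x = 2  # -> x = 2
bits = x >> 1  # -> bits = 1

Answer: 1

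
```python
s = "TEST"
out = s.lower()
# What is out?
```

Answer: 'test'

Derivation:
Trace (tracking out):
s = 'TEST'  # -> s = 'TEST'
out = s.lower()  # -> out = 'test'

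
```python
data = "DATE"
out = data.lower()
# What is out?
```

Answer: 'date'

Derivation:
Trace (tracking out):
data = 'DATE'  # -> data = 'DATE'
out = data.lower()  # -> out = 'date'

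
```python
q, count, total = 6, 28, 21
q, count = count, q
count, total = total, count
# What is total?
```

Answer: 6

Derivation:
Trace (tracking total):
q, count, total = (6, 28, 21)  # -> q = 6, count = 28, total = 21
q, count = (count, q)  # -> q = 28, count = 6
count, total = (total, count)  # -> count = 21, total = 6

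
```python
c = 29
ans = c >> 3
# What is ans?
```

Trace (tracking ans):
c = 29  # -> c = 29
ans = c >> 3  # -> ans = 3

Answer: 3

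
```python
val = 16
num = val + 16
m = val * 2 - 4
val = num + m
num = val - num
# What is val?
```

Answer: 60

Derivation:
Trace (tracking val):
val = 16  # -> val = 16
num = val + 16  # -> num = 32
m = val * 2 - 4  # -> m = 28
val = num + m  # -> val = 60
num = val - num  # -> num = 28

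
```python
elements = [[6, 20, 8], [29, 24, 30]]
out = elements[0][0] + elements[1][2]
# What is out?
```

Answer: 36

Derivation:
Trace (tracking out):
elements = [[6, 20, 8], [29, 24, 30]]  # -> elements = [[6, 20, 8], [29, 24, 30]]
out = elements[0][0] + elements[1][2]  # -> out = 36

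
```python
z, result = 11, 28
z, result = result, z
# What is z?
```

Trace (tracking z):
z, result = (11, 28)  # -> z = 11, result = 28
z, result = (result, z)  # -> z = 28, result = 11

Answer: 28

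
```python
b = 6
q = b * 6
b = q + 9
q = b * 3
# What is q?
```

Answer: 135

Derivation:
Trace (tracking q):
b = 6  # -> b = 6
q = b * 6  # -> q = 36
b = q + 9  # -> b = 45
q = b * 3  # -> q = 135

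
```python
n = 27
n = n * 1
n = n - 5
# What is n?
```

Answer: 22

Derivation:
Trace (tracking n):
n = 27  # -> n = 27
n = n * 1  # -> n = 27
n = n - 5  # -> n = 22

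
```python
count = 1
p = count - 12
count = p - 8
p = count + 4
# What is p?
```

Trace (tracking p):
count = 1  # -> count = 1
p = count - 12  # -> p = -11
count = p - 8  # -> count = -19
p = count + 4  # -> p = -15

Answer: -15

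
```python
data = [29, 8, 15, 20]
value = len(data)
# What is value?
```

Answer: 4

Derivation:
Trace (tracking value):
data = [29, 8, 15, 20]  # -> data = [29, 8, 15, 20]
value = len(data)  # -> value = 4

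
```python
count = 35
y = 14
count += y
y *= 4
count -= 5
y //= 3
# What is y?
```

Answer: 18

Derivation:
Trace (tracking y):
count = 35  # -> count = 35
y = 14  # -> y = 14
count += y  # -> count = 49
y *= 4  # -> y = 56
count -= 5  # -> count = 44
y //= 3  # -> y = 18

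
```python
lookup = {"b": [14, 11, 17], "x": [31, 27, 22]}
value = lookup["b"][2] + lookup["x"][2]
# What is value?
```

Answer: 39

Derivation:
Trace (tracking value):
lookup = {'b': [14, 11, 17], 'x': [31, 27, 22]}  # -> lookup = {'b': [14, 11, 17], 'x': [31, 27, 22]}
value = lookup['b'][2] + lookup['x'][2]  # -> value = 39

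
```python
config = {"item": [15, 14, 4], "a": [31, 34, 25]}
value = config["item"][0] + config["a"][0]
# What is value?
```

Answer: 46

Derivation:
Trace (tracking value):
config = {'item': [15, 14, 4], 'a': [31, 34, 25]}  # -> config = {'item': [15, 14, 4], 'a': [31, 34, 25]}
value = config['item'][0] + config['a'][0]  # -> value = 46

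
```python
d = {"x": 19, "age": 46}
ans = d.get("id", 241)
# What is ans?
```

Trace (tracking ans):
d = {'x': 19, 'age': 46}  # -> d = {'x': 19, 'age': 46}
ans = d.get('id', 241)  # -> ans = 241

Answer: 241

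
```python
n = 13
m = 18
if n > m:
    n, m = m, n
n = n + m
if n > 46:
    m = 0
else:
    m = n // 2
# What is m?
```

Answer: 15

Derivation:
Trace (tracking m):
n = 13  # -> n = 13
m = 18  # -> m = 18
if n > m:  # condition is False
n = n + m  # -> n = 31
if n > 46:  # condition is False
else:
    m = n // 2  # -> m = 15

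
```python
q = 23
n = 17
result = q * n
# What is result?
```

Answer: 391

Derivation:
Trace (tracking result):
q = 23  # -> q = 23
n = 17  # -> n = 17
result = q * n  # -> result = 391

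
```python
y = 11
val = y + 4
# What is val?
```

Answer: 15

Derivation:
Trace (tracking val):
y = 11  # -> y = 11
val = y + 4  # -> val = 15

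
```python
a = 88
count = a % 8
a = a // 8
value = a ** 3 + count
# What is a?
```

Trace (tracking a):
a = 88  # -> a = 88
count = a % 8  # -> count = 0
a = a // 8  # -> a = 11
value = a ** 3 + count  # -> value = 1331

Answer: 11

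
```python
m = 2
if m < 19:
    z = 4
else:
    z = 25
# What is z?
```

Answer: 4

Derivation:
Trace (tracking z):
m = 2  # -> m = 2
if m < 19:  # condition is True
    z = 4  # -> z = 4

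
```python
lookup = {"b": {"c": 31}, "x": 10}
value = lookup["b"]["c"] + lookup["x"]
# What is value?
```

Answer: 41

Derivation:
Trace (tracking value):
lookup = {'b': {'c': 31}, 'x': 10}  # -> lookup = {'b': {'c': 31}, 'x': 10}
value = lookup['b']['c'] + lookup['x']  # -> value = 41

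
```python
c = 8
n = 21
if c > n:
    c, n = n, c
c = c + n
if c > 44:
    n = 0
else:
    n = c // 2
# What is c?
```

Trace (tracking c):
c = 8  # -> c = 8
n = 21  # -> n = 21
if c > n:  # condition is False
c = c + n  # -> c = 29
if c > 44:  # condition is False
else:
    n = c // 2  # -> n = 14

Answer: 29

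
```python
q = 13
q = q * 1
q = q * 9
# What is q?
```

Answer: 117

Derivation:
Trace (tracking q):
q = 13  # -> q = 13
q = q * 1  # -> q = 13
q = q * 9  # -> q = 117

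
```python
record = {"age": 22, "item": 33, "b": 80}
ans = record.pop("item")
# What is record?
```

Answer: {'age': 22, 'b': 80}

Derivation:
Trace (tracking record):
record = {'age': 22, 'item': 33, 'b': 80}  # -> record = {'age': 22, 'item': 33, 'b': 80}
ans = record.pop('item')  # -> ans = 33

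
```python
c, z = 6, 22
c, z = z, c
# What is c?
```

Trace (tracking c):
c, z = (6, 22)  # -> c = 6, z = 22
c, z = (z, c)  # -> c = 22, z = 6

Answer: 22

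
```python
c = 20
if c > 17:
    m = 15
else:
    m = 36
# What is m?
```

Trace (tracking m):
c = 20  # -> c = 20
if c > 17:  # condition is True
    m = 15  # -> m = 15

Answer: 15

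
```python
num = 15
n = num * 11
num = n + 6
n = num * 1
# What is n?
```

Trace (tracking n):
num = 15  # -> num = 15
n = num * 11  # -> n = 165
num = n + 6  # -> num = 171
n = num * 1  # -> n = 171

Answer: 171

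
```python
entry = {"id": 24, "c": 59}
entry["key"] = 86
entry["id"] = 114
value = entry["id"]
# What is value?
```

Trace (tracking value):
entry = {'id': 24, 'c': 59}  # -> entry = {'id': 24, 'c': 59}
entry['key'] = 86  # -> entry = {'id': 24, 'c': 59, 'key': 86}
entry['id'] = 114  # -> entry = {'id': 114, 'c': 59, 'key': 86}
value = entry['id']  # -> value = 114

Answer: 114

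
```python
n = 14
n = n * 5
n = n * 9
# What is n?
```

Trace (tracking n):
n = 14  # -> n = 14
n = n * 5  # -> n = 70
n = n * 9  # -> n = 630

Answer: 630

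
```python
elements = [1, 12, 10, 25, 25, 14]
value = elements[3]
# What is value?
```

Trace (tracking value):
elements = [1, 12, 10, 25, 25, 14]  # -> elements = [1, 12, 10, 25, 25, 14]
value = elements[3]  # -> value = 25

Answer: 25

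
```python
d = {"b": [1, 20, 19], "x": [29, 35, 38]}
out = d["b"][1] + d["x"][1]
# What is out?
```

Trace (tracking out):
d = {'b': [1, 20, 19], 'x': [29, 35, 38]}  # -> d = {'b': [1, 20, 19], 'x': [29, 35, 38]}
out = d['b'][1] + d['x'][1]  # -> out = 55

Answer: 55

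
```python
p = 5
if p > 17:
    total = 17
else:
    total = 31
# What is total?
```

Answer: 31

Derivation:
Trace (tracking total):
p = 5  # -> p = 5
if p > 17:  # condition is False
else:
    total = 31  # -> total = 31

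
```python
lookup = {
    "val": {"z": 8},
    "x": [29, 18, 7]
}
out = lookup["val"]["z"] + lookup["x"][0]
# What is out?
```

Answer: 37

Derivation:
Trace (tracking out):
lookup = {'val': {'z': 8}, 'x': [29, 18, 7]}  # -> lookup = {'val': {'z': 8}, 'x': [29, 18, 7]}
out = lookup['val']['z'] + lookup['x'][0]  # -> out = 37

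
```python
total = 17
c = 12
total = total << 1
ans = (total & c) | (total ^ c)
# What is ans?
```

Trace (tracking ans):
total = 17  # -> total = 17
c = 12  # -> c = 12
total = total << 1  # -> total = 34
ans = total & c | total ^ c  # -> ans = 46

Answer: 46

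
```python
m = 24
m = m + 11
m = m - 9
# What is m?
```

Trace (tracking m):
m = 24  # -> m = 24
m = m + 11  # -> m = 35
m = m - 9  # -> m = 26

Answer: 26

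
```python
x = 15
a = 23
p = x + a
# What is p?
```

Trace (tracking p):
x = 15  # -> x = 15
a = 23  # -> a = 23
p = x + a  # -> p = 38

Answer: 38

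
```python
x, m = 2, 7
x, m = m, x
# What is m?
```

Answer: 2

Derivation:
Trace (tracking m):
x, m = (2, 7)  # -> x = 2, m = 7
x, m = (m, x)  # -> x = 7, m = 2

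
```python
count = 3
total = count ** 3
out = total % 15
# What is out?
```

Answer: 12

Derivation:
Trace (tracking out):
count = 3  # -> count = 3
total = count ** 3  # -> total = 27
out = total % 15  # -> out = 12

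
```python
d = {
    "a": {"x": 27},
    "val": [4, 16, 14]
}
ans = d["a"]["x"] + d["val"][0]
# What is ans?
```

Trace (tracking ans):
d = {'a': {'x': 27}, 'val': [4, 16, 14]}  # -> d = {'a': {'x': 27}, 'val': [4, 16, 14]}
ans = d['a']['x'] + d['val'][0]  # -> ans = 31

Answer: 31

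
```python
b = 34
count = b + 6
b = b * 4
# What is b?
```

Answer: 136

Derivation:
Trace (tracking b):
b = 34  # -> b = 34
count = b + 6  # -> count = 40
b = b * 4  # -> b = 136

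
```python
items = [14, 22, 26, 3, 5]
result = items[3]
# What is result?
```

Trace (tracking result):
items = [14, 22, 26, 3, 5]  # -> items = [14, 22, 26, 3, 5]
result = items[3]  # -> result = 3

Answer: 3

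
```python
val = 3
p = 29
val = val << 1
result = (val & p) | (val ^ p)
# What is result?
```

Trace (tracking result):
val = 3  # -> val = 3
p = 29  # -> p = 29
val = val << 1  # -> val = 6
result = val & p | val ^ p  # -> result = 31

Answer: 31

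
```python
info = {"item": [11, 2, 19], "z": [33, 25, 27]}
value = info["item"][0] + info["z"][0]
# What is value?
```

Trace (tracking value):
info = {'item': [11, 2, 19], 'z': [33, 25, 27]}  # -> info = {'item': [11, 2, 19], 'z': [33, 25, 27]}
value = info['item'][0] + info['z'][0]  # -> value = 44

Answer: 44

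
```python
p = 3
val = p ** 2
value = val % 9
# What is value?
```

Trace (tracking value):
p = 3  # -> p = 3
val = p ** 2  # -> val = 9
value = val % 9  # -> value = 0

Answer: 0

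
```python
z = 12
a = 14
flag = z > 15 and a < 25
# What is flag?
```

Answer: False

Derivation:
Trace (tracking flag):
z = 12  # -> z = 12
a = 14  # -> a = 14
flag = z > 15 and a < 25  # -> flag = False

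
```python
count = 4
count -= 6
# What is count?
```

Answer: -2

Derivation:
Trace (tracking count):
count = 4  # -> count = 4
count -= 6  # -> count = -2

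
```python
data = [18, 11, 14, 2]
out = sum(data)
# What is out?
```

Trace (tracking out):
data = [18, 11, 14, 2]  # -> data = [18, 11, 14, 2]
out = sum(data)  # -> out = 45

Answer: 45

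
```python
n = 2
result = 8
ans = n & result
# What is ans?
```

Answer: 0

Derivation:
Trace (tracking ans):
n = 2  # -> n = 2
result = 8  # -> result = 8
ans = n & result  # -> ans = 0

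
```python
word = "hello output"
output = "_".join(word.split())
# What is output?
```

Answer: 'hello_output'

Derivation:
Trace (tracking output):
word = 'hello output'  # -> word = 'hello output'
output = '_'.join(word.split())  # -> output = 'hello_output'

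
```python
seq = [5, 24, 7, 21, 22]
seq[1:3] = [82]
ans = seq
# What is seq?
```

Answer: [5, 82, 21, 22]

Derivation:
Trace (tracking seq):
seq = [5, 24, 7, 21, 22]  # -> seq = [5, 24, 7, 21, 22]
seq[1:3] = [82]  # -> seq = [5, 82, 21, 22]
ans = seq  # -> ans = [5, 82, 21, 22]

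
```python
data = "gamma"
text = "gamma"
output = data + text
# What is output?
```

Answer: 'gammagamma'

Derivation:
Trace (tracking output):
data = 'gamma'  # -> data = 'gamma'
text = 'gamma'  # -> text = 'gamma'
output = data + text  # -> output = 'gammagamma'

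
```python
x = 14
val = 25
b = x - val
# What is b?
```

Trace (tracking b):
x = 14  # -> x = 14
val = 25  # -> val = 25
b = x - val  # -> b = -11

Answer: -11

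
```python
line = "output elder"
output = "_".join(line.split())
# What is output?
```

Answer: 'output_elder'

Derivation:
Trace (tracking output):
line = 'output elder'  # -> line = 'output elder'
output = '_'.join(line.split())  # -> output = 'output_elder'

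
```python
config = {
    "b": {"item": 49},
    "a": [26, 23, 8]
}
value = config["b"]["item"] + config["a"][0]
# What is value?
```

Answer: 75

Derivation:
Trace (tracking value):
config = {'b': {'item': 49}, 'a': [26, 23, 8]}  # -> config = {'b': {'item': 49}, 'a': [26, 23, 8]}
value = config['b']['item'] + config['a'][0]  # -> value = 75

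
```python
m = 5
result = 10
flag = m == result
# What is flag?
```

Trace (tracking flag):
m = 5  # -> m = 5
result = 10  # -> result = 10
flag = m == result  # -> flag = False

Answer: False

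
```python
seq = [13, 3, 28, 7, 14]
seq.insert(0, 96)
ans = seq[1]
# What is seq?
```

Answer: [96, 13, 3, 28, 7, 14]

Derivation:
Trace (tracking seq):
seq = [13, 3, 28, 7, 14]  # -> seq = [13, 3, 28, 7, 14]
seq.insert(0, 96)  # -> seq = [96, 13, 3, 28, 7, 14]
ans = seq[1]  # -> ans = 13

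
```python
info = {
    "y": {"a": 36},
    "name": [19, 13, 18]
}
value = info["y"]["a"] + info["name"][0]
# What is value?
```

Trace (tracking value):
info = {'y': {'a': 36}, 'name': [19, 13, 18]}  # -> info = {'y': {'a': 36}, 'name': [19, 13, 18]}
value = info['y']['a'] + info['name'][0]  # -> value = 55

Answer: 55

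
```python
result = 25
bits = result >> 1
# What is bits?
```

Trace (tracking bits):
result = 25  # -> result = 25
bits = result >> 1  # -> bits = 12

Answer: 12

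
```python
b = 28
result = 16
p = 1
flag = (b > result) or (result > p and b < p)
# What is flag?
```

Trace (tracking flag):
b = 28  # -> b = 28
result = 16  # -> result = 16
p = 1  # -> p = 1
flag = b > result or (result > p and b < p)  # -> flag = True

Answer: True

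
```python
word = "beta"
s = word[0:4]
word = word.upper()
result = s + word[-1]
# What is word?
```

Trace (tracking word):
word = 'beta'  # -> word = 'beta'
s = word[0:4]  # -> s = 'beta'
word = word.upper()  # -> word = 'BETA'
result = s + word[-1]  # -> result = 'betaA'

Answer: 'BETA'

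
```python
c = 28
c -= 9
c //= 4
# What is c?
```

Trace (tracking c):
c = 28  # -> c = 28
c -= 9  # -> c = 19
c //= 4  # -> c = 4

Answer: 4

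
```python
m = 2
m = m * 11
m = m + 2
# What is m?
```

Trace (tracking m):
m = 2  # -> m = 2
m = m * 11  # -> m = 22
m = m + 2  # -> m = 24

Answer: 24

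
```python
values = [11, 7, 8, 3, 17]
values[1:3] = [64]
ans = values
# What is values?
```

Answer: [11, 64, 3, 17]

Derivation:
Trace (tracking values):
values = [11, 7, 8, 3, 17]  # -> values = [11, 7, 8, 3, 17]
values[1:3] = [64]  # -> values = [11, 64, 3, 17]
ans = values  # -> ans = [11, 64, 3, 17]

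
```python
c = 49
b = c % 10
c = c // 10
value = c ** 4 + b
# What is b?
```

Trace (tracking b):
c = 49  # -> c = 49
b = c % 10  # -> b = 9
c = c // 10  # -> c = 4
value = c ** 4 + b  # -> value = 265

Answer: 9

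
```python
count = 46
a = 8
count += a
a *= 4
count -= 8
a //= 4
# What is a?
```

Answer: 8

Derivation:
Trace (tracking a):
count = 46  # -> count = 46
a = 8  # -> a = 8
count += a  # -> count = 54
a *= 4  # -> a = 32
count -= 8  # -> count = 46
a //= 4  # -> a = 8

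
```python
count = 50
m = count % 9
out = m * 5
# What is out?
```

Trace (tracking out):
count = 50  # -> count = 50
m = count % 9  # -> m = 5
out = m * 5  # -> out = 25

Answer: 25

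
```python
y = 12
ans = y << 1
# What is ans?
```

Trace (tracking ans):
y = 12  # -> y = 12
ans = y << 1  # -> ans = 24

Answer: 24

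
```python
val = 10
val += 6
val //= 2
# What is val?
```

Trace (tracking val):
val = 10  # -> val = 10
val += 6  # -> val = 16
val //= 2  # -> val = 8

Answer: 8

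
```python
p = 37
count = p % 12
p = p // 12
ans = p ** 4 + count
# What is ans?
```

Trace (tracking ans):
p = 37  # -> p = 37
count = p % 12  # -> count = 1
p = p // 12  # -> p = 3
ans = p ** 4 + count  # -> ans = 82

Answer: 82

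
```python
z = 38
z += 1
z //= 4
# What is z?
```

Answer: 9

Derivation:
Trace (tracking z):
z = 38  # -> z = 38
z += 1  # -> z = 39
z //= 4  # -> z = 9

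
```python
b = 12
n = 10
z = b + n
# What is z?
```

Answer: 22

Derivation:
Trace (tracking z):
b = 12  # -> b = 12
n = 10  # -> n = 10
z = b + n  # -> z = 22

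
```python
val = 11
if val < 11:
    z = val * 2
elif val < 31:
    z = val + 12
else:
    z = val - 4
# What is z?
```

Trace (tracking z):
val = 11  # -> val = 11
if val < 11:  # condition is False
elif val < 31:  # condition is True
    z = val + 12  # -> z = 23

Answer: 23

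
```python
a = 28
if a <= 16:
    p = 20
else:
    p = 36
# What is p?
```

Trace (tracking p):
a = 28  # -> a = 28
if a <= 16:  # condition is False
else:
    p = 36  # -> p = 36

Answer: 36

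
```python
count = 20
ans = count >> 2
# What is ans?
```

Trace (tracking ans):
count = 20  # -> count = 20
ans = count >> 2  # -> ans = 5

Answer: 5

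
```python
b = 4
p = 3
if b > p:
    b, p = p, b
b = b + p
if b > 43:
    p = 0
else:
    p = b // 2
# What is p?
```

Answer: 3

Derivation:
Trace (tracking p):
b = 4  # -> b = 4
p = 3  # -> p = 3
if b > p:  # condition is True
    b, p = (p, b)  # -> b = 3, p = 4
b = b + p  # -> b = 7
if b > 43:  # condition is False
else:
    p = b // 2  # -> p = 3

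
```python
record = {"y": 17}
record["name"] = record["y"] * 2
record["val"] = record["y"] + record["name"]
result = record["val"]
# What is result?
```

Answer: 51

Derivation:
Trace (tracking result):
record = {'y': 17}  # -> record = {'y': 17}
record['name'] = record['y'] * 2  # -> record = {'y': 17, 'name': 34}
record['val'] = record['y'] + record['name']  # -> record = {'y': 17, 'name': 34, 'val': 51}
result = record['val']  # -> result = 51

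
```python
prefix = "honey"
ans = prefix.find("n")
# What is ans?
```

Trace (tracking ans):
prefix = 'honey'  # -> prefix = 'honey'
ans = prefix.find('n')  # -> ans = 2

Answer: 2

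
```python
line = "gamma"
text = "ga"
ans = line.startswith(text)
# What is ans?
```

Answer: True

Derivation:
Trace (tracking ans):
line = 'gamma'  # -> line = 'gamma'
text = 'ga'  # -> text = 'ga'
ans = line.startswith(text)  # -> ans = True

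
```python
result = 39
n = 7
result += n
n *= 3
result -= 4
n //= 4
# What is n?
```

Answer: 5

Derivation:
Trace (tracking n):
result = 39  # -> result = 39
n = 7  # -> n = 7
result += n  # -> result = 46
n *= 3  # -> n = 21
result -= 4  # -> result = 42
n //= 4  # -> n = 5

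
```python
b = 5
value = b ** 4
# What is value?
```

Answer: 625

Derivation:
Trace (tracking value):
b = 5  # -> b = 5
value = b ** 4  # -> value = 625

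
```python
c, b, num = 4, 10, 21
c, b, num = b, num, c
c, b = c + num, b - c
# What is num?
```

Answer: 4

Derivation:
Trace (tracking num):
c, b, num = (4, 10, 21)  # -> c = 4, b = 10, num = 21
c, b, num = (b, num, c)  # -> c = 10, b = 21, num = 4
c, b = (c + num, b - c)  # -> c = 14, b = 11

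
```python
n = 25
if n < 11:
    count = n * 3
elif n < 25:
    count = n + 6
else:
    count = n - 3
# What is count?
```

Answer: 22

Derivation:
Trace (tracking count):
n = 25  # -> n = 25
if n < 11:  # condition is False
elif n < 25:  # condition is False
else:
    count = n - 3  # -> count = 22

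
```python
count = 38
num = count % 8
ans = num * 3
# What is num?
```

Trace (tracking num):
count = 38  # -> count = 38
num = count % 8  # -> num = 6
ans = num * 3  # -> ans = 18

Answer: 6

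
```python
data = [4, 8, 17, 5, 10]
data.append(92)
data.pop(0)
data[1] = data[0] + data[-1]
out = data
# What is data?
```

Trace (tracking data):
data = [4, 8, 17, 5, 10]  # -> data = [4, 8, 17, 5, 10]
data.append(92)  # -> data = [4, 8, 17, 5, 10, 92]
data.pop(0)  # -> data = [8, 17, 5, 10, 92]
data[1] = data[0] + data[-1]  # -> data = [8, 100, 5, 10, 92]
out = data  # -> out = [8, 100, 5, 10, 92]

Answer: [8, 100, 5, 10, 92]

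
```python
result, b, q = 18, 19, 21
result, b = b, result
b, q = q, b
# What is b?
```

Answer: 21

Derivation:
Trace (tracking b):
result, b, q = (18, 19, 21)  # -> result = 18, b = 19, q = 21
result, b = (b, result)  # -> result = 19, b = 18
b, q = (q, b)  # -> b = 21, q = 18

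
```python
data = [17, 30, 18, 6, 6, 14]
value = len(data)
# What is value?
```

Answer: 6

Derivation:
Trace (tracking value):
data = [17, 30, 18, 6, 6, 14]  # -> data = [17, 30, 18, 6, 6, 14]
value = len(data)  # -> value = 6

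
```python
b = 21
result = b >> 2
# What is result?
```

Trace (tracking result):
b = 21  # -> b = 21
result = b >> 2  # -> result = 5

Answer: 5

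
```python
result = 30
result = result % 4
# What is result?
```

Answer: 2

Derivation:
Trace (tracking result):
result = 30  # -> result = 30
result = result % 4  # -> result = 2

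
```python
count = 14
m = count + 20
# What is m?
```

Answer: 34

Derivation:
Trace (tracking m):
count = 14  # -> count = 14
m = count + 20  # -> m = 34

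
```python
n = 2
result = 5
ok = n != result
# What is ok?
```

Trace (tracking ok):
n = 2  # -> n = 2
result = 5  # -> result = 5
ok = n != result  # -> ok = True

Answer: True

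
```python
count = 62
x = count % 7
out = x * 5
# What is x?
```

Trace (tracking x):
count = 62  # -> count = 62
x = count % 7  # -> x = 6
out = x * 5  # -> out = 30

Answer: 6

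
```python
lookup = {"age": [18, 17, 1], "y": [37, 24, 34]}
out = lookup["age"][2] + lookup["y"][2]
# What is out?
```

Trace (tracking out):
lookup = {'age': [18, 17, 1], 'y': [37, 24, 34]}  # -> lookup = {'age': [18, 17, 1], 'y': [37, 24, 34]}
out = lookup['age'][2] + lookup['y'][2]  # -> out = 35

Answer: 35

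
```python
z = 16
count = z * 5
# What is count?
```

Answer: 80

Derivation:
Trace (tracking count):
z = 16  # -> z = 16
count = z * 5  # -> count = 80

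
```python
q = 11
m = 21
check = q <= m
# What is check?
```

Answer: True

Derivation:
Trace (tracking check):
q = 11  # -> q = 11
m = 21  # -> m = 21
check = q <= m  # -> check = True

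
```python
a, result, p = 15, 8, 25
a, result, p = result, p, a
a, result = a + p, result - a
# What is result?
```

Answer: 17

Derivation:
Trace (tracking result):
a, result, p = (15, 8, 25)  # -> a = 15, result = 8, p = 25
a, result, p = (result, p, a)  # -> a = 8, result = 25, p = 15
a, result = (a + p, result - a)  # -> a = 23, result = 17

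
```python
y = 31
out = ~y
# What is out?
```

Answer: -32

Derivation:
Trace (tracking out):
y = 31  # -> y = 31
out = ~y  # -> out = -32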